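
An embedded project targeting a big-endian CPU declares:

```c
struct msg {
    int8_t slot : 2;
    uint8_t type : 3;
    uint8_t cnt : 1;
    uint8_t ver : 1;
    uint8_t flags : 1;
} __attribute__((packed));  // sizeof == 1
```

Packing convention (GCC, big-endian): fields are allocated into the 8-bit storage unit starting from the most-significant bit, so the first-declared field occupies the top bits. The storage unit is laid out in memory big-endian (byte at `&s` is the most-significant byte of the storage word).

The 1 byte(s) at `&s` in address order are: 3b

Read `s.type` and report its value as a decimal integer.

[0]=0x3b (big-endian) → word 0x3b
slot [6+:2] = (word>>6) & 0x3 = 0
type [3+:3] = (word>>3) & 0x7 = 7  ←
cnt [2+:1] = (word>>2) & 0x1 = 0
ver [1+:1] = (word>>1) & 0x1 = 1
flags [0+:1] = (word>>0) & 0x1 = 1

7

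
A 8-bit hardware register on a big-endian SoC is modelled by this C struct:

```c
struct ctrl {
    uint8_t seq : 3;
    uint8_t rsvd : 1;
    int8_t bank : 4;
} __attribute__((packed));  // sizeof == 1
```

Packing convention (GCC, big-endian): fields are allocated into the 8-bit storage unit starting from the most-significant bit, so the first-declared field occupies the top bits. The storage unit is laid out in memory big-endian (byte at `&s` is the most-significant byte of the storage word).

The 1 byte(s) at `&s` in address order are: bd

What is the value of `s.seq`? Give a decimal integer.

5

[0]=0xbd (big-endian) → word 0xbd
seq [5+:3] = (word>>5) & 0x7 = 5  ←
rsvd [4+:1] = (word>>4) & 0x1 = 1
bank [0+:4] = (word>>0) & 0xf = 13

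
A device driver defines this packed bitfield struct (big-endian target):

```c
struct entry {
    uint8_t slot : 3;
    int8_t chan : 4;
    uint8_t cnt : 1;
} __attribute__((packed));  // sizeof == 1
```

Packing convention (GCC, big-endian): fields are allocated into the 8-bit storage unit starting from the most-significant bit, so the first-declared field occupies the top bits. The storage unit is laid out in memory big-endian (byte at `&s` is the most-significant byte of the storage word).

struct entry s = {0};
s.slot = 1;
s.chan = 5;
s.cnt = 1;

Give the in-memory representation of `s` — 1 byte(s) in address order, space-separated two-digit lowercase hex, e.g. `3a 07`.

[5+:3] slot=1 & 0x7 = 0x1; word=0x20
[1+:4] chan=5 & 0xf = 0x5; word=0x2a
[0+:1] cnt=1 & 0x1 = 0x1; word=0x2b
word = 0x2b → big-endian bytes:
  [0]=0x2b

2b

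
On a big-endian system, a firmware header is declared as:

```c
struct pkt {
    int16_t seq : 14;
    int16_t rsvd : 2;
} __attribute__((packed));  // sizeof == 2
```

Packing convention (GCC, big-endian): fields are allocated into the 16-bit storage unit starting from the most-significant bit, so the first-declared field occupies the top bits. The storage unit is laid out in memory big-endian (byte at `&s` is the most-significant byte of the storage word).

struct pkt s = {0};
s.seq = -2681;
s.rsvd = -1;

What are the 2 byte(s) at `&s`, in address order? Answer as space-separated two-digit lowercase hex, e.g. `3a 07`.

seq (14b) val=-2681 bits=0x3587 at bit 2: 0xd61c
rsvd (2b) val=-1 bits=0x3 at bit 0: 0xd61f
word = 0xd61f → big-endian bytes:
  [0]=0xd6  [1]=0x1f

d6 1f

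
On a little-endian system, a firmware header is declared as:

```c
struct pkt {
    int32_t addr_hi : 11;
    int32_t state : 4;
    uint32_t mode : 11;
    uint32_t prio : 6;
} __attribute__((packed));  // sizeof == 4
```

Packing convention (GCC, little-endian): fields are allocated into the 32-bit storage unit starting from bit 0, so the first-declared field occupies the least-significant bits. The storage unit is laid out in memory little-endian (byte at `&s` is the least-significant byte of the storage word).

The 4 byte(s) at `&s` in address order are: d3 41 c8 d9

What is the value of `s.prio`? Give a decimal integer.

54

[0]=0xd3 [1]=0x41 [2]=0xc8 [3]=0xd9 (little-endian) → word 0xd9c841d3
addr_hi:11 @ bit 0 → (0xd9c841d3>>0)&0x7ff = 0x1d3
state:4 @ bit 11 → (0xd9c841d3>>11)&0xf = 0x8
mode:11 @ bit 15 → (0xd9c841d3>>15)&0x7ff = 0x390
prio:6 @ bit 26 → (0xd9c841d3>>26)&0x3f = 0x36  ←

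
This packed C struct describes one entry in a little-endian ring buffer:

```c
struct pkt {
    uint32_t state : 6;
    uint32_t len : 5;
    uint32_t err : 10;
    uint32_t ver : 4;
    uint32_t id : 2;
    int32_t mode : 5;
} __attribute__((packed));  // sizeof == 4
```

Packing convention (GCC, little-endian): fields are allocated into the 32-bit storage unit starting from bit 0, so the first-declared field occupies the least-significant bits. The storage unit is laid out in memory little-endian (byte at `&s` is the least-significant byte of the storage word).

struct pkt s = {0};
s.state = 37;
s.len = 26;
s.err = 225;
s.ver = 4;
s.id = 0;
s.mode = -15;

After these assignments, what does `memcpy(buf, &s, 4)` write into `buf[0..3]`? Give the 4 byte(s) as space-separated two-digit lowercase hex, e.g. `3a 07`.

[0+:6] state=37 & 0x3f = 0x25; word=0x00000025
[6+:5] len=26 & 0x1f = 0x1a; word=0x000006a5
[11+:10] err=225 & 0x3ff = 0xe1; word=0x00070ea5
[21+:4] ver=4 & 0xf = 0x4; word=0x00870ea5
[25+:2] id=0 & 0x3 = 0x0; word=0x00870ea5
[27+:5] mode=-15 & 0x1f = 0x11; word=0x88870ea5
word = 0x88870ea5 → little-endian bytes:
  [0]=0xa5  [1]=0x0e  [2]=0x87  [3]=0x88

a5 0e 87 88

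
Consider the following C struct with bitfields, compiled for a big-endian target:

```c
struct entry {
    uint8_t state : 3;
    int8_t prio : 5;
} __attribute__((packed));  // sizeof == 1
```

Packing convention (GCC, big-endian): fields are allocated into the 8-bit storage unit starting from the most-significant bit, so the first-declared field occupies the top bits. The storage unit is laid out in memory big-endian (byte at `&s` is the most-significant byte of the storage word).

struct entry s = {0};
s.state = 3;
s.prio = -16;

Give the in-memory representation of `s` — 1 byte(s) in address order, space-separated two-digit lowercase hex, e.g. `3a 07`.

[5+:3] state=3 & 0x7 = 0x3; word=0x60
[0+:5] prio=-16 & 0x1f = 0x10; word=0x70
word = 0x70 → big-endian bytes:
  [0]=0x70

70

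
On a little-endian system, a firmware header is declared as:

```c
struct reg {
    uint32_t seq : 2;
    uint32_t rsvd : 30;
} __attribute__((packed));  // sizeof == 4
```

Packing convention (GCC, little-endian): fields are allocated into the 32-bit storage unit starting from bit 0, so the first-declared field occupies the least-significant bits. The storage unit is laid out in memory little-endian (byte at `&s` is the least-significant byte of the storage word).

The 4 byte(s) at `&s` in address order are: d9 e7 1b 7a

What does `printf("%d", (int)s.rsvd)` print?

512162294

[0]=0xd9 [1]=0xe7 [2]=0x1b [3]=0x7a (little-endian) → word 0x7a1be7d9
seq:2 @ bit 0 → (0x7a1be7d9>>0)&0x3 = 0x1
rsvd:30 @ bit 2 → (0x7a1be7d9>>2)&0x3fffffff = 0x1e86f9f6  ←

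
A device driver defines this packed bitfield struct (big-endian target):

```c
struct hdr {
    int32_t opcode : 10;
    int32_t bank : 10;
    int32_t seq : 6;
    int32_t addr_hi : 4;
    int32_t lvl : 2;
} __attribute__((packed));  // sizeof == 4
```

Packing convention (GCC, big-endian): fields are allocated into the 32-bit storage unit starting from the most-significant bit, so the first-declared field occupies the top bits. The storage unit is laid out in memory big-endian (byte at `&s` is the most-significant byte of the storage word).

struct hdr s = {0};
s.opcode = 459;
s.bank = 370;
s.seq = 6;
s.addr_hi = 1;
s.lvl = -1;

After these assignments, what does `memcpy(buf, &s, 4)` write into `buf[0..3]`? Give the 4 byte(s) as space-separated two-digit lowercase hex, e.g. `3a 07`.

[22+:10] opcode=459 & 0x3ff = 0x1cb; word=0x72c00000
[12+:10] bank=370 & 0x3ff = 0x172; word=0x72d72000
[6+:6] seq=6 & 0x3f = 0x6; word=0x72d72180
[2+:4] addr_hi=1 & 0xf = 0x1; word=0x72d72184
[0+:2] lvl=-1 & 0x3 = 0x3; word=0x72d72187
word = 0x72d72187 → big-endian bytes:
  [0]=0x72  [1]=0xd7  [2]=0x21  [3]=0x87

72 d7 21 87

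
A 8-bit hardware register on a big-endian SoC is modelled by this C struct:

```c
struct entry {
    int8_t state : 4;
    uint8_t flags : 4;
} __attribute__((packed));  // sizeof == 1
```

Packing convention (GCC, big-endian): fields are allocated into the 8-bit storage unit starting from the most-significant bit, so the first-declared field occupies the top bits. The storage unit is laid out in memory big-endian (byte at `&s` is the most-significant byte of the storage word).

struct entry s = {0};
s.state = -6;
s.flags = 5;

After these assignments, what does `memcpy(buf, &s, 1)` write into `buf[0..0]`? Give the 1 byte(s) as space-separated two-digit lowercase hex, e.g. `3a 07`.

[4+:4] state=-6 & 0xf = 0xa; word=0xa0
[0+:4] flags=5 & 0xf = 0x5; word=0xa5
word = 0xa5 → big-endian bytes:
  [0]=0xa5

a5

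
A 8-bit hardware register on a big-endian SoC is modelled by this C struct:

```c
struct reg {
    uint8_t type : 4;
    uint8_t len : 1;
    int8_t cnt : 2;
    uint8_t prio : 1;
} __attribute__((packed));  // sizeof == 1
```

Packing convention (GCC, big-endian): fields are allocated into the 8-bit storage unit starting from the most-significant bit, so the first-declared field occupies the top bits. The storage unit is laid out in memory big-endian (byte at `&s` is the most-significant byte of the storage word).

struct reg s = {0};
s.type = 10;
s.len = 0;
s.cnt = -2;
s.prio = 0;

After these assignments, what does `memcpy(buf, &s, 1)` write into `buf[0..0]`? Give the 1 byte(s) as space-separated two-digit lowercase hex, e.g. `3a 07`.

a4

[4+:4] type=10 & 0xf = 0xa; word=0xa0
[3+:1] len=0 & 0x1 = 0x0; word=0xa0
[1+:2] cnt=-2 & 0x3 = 0x2; word=0xa4
[0+:1] prio=0 & 0x1 = 0x0; word=0xa4
word = 0xa4 → big-endian bytes:
  [0]=0xa4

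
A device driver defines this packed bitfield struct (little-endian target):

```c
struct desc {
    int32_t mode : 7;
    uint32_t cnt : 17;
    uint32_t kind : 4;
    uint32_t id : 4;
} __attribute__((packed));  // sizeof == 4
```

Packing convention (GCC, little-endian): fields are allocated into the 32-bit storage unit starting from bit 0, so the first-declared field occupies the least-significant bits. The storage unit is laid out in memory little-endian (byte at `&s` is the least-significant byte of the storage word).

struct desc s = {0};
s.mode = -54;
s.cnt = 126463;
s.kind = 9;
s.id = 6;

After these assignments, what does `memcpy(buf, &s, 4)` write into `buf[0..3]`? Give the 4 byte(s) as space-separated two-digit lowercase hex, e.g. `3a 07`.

[0+:7] mode=-54 & 0x7f = 0x4a; word=0x0000004a
[7+:17] cnt=126463 & 0x1ffff = 0x1edff; word=0x00f6ffca
[24+:4] kind=9 & 0xf = 0x9; word=0x09f6ffca
[28+:4] id=6 & 0xf = 0x6; word=0x69f6ffca
word = 0x69f6ffca → little-endian bytes:
  [0]=0xca  [1]=0xff  [2]=0xf6  [3]=0x69

ca ff f6 69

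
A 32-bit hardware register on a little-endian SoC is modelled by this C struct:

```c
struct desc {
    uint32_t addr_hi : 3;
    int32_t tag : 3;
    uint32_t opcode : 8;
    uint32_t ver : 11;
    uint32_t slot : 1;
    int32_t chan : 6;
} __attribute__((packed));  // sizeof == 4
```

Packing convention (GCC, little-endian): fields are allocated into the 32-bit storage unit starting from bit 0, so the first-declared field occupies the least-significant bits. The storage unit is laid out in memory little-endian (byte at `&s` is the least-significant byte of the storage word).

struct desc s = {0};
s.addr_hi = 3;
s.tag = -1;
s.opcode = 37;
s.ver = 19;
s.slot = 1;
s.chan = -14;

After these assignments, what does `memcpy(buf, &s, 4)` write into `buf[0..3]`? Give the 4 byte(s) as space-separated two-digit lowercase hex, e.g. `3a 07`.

7b c9 04 ca

addr_hi (3b) val=3 bits=0x3 at bit 0: 0x00000003
tag (3b) val=-1 bits=0x7 at bit 3: 0x0000003b
opcode (8b) val=37 bits=0x25 at bit 6: 0x0000097b
ver (11b) val=19 bits=0x13 at bit 14: 0x0004c97b
slot (1b) val=1 bits=0x1 at bit 25: 0x0204c97b
chan (6b) val=-14 bits=0x32 at bit 26: 0xca04c97b
word = 0xca04c97b → little-endian bytes:
  [0]=0x7b  [1]=0xc9  [2]=0x04  [3]=0xca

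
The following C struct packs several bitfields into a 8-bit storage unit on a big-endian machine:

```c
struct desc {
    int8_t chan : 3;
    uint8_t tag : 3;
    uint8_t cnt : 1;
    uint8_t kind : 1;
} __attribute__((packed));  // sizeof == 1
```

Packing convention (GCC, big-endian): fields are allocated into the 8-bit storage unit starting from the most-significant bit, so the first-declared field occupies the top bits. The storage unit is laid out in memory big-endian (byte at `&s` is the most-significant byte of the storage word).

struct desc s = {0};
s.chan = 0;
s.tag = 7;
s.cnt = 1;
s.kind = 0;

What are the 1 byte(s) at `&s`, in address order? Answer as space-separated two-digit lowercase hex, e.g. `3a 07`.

chan:3 = 0 → 0x0 << 5 → word 0x00
tag:3 = 7 → 0x7 << 2 → word 0x1c
cnt:1 = 1 → 0x1 << 1 → word 0x1e
kind:1 = 0 → 0x0 << 0 → word 0x1e
word = 0x1e → big-endian bytes:
  [0]=0x1e

1e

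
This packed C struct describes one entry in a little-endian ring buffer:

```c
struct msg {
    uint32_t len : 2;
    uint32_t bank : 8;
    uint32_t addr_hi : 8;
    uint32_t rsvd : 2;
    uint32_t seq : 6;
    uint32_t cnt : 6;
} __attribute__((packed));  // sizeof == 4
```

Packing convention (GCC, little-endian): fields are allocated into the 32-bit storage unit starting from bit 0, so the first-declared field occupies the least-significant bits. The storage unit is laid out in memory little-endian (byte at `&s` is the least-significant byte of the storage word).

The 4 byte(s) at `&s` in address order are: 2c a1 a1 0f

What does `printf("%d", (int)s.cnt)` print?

3

[0]=0x2c [1]=0xa1 [2]=0xa1 [3]=0x0f (little-endian) → word 0x0fa1a12c
len:2 @ bit 0 → (0x0fa1a12c>>0)&0x3 = 0x0
bank:8 @ bit 2 → (0x0fa1a12c>>2)&0xff = 0x4b
addr_hi:8 @ bit 10 → (0x0fa1a12c>>10)&0xff = 0x68
rsvd:2 @ bit 18 → (0x0fa1a12c>>18)&0x3 = 0x0
seq:6 @ bit 20 → (0x0fa1a12c>>20)&0x3f = 0x3a
cnt:6 @ bit 26 → (0x0fa1a12c>>26)&0x3f = 0x3  ←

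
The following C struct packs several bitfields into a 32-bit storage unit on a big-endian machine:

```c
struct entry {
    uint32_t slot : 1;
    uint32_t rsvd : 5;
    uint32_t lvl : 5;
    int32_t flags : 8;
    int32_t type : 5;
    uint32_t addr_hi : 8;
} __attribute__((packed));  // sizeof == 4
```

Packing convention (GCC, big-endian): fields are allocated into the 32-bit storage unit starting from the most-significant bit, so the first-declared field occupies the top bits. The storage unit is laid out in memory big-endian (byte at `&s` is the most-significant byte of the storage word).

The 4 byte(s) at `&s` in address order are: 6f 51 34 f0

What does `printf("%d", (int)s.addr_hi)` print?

240

[0]=0x6f [1]=0x51 [2]=0x34 [3]=0xf0 (big-endian) → word 0x6f5134f0
slot [31+:1] = (word>>31) & 0x1 = 0
rsvd [26+:5] = (word>>26) & 0x1f = 27
lvl [21+:5] = (word>>21) & 0x1f = 26
flags [13+:8] = (word>>13) & 0xff = 137
type [8+:5] = (word>>8) & 0x1f = 20
addr_hi [0+:8] = (word>>0) & 0xff = 240  ←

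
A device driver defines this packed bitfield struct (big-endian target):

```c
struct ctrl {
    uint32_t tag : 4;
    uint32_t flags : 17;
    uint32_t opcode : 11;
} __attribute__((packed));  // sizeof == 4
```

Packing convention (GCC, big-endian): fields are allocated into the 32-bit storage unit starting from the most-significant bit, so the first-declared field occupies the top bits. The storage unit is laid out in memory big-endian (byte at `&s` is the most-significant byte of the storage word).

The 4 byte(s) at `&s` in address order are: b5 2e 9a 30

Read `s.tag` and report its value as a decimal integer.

11

[0]=0xb5 [1]=0x2e [2]=0x9a [3]=0x30 (big-endian) → word 0xb52e9a30
tag [28+:4] = (word>>28) & 0xf = 11  ←
flags [11+:17] = (word>>11) & 0x1ffff = 42451
opcode [0+:11] = (word>>0) & 0x7ff = 560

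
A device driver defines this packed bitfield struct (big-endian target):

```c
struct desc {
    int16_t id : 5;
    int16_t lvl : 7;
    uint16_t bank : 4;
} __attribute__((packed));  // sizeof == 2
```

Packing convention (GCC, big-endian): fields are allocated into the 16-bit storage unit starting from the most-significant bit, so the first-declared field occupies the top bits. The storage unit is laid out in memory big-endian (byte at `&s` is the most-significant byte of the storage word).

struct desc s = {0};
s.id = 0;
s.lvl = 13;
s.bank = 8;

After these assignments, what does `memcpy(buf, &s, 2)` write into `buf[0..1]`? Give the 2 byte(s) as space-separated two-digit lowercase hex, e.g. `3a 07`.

00 d8

id:5 = 0 → 0x0 << 11 → word 0x0000
lvl:7 = 13 → 0xd << 4 → word 0x00d0
bank:4 = 8 → 0x8 << 0 → word 0x00d8
word = 0x00d8 → big-endian bytes:
  [0]=0x00  [1]=0xd8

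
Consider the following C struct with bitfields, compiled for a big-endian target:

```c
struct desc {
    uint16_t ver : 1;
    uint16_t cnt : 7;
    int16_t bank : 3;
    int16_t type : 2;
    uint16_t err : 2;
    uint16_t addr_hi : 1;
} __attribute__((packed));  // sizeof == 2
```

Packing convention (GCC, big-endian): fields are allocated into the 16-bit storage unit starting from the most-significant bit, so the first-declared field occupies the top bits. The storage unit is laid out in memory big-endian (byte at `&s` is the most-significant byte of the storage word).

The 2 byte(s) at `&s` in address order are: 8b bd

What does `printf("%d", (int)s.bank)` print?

-3

[0]=0x8b [1]=0xbd (big-endian) → word 0x8bbd
ver:1 @ bit 15 → (0x8bbd>>15)&0x1 = 0x1
cnt:7 @ bit 8 → (0x8bbd>>8)&0x7f = 0xb
bank:3 @ bit 5 → (0x8bbd>>5)&0x7 = 0x5  ←
type:2 @ bit 3 → (0x8bbd>>3)&0x3 = 0x3
err:2 @ bit 1 → (0x8bbd>>1)&0x3 = 0x2
addr_hi:1 @ bit 0 → (0x8bbd>>0)&0x1 = 0x1
bank signed 3b, MSB=1: 5 - 8 = -3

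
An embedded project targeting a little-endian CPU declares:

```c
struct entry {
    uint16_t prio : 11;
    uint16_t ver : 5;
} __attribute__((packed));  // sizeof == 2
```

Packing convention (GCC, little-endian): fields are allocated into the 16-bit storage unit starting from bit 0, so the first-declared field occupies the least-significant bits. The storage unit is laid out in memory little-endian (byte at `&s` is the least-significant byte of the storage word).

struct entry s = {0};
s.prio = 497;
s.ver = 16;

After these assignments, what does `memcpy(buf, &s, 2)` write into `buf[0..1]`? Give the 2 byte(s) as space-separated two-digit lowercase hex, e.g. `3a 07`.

f1 81

prio:11 = 497 → 0x1f1 << 0 → word 0x01f1
ver:5 = 16 → 0x10 << 11 → word 0x81f1
word = 0x81f1 → little-endian bytes:
  [0]=0xf1  [1]=0x81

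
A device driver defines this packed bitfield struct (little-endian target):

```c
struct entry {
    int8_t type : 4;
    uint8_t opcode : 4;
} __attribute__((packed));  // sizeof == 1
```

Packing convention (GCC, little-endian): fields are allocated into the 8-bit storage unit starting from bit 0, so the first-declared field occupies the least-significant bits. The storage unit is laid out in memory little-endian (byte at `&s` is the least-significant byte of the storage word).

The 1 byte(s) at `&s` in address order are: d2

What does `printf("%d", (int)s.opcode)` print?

[0]=0xd2 (little-endian) → word 0xd2
type:4 @ bit 0 → (0xd2>>0)&0xf = 0x2
opcode:4 @ bit 4 → (0xd2>>4)&0xf = 0xd  ←

13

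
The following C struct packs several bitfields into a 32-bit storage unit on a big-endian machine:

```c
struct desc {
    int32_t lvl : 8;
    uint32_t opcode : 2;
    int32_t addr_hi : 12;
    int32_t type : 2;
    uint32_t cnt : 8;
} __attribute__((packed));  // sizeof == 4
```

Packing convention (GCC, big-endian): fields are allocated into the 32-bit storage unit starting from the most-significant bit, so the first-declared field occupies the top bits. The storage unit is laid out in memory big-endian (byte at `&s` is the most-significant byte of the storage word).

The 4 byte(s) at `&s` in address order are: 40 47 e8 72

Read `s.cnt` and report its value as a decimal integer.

114

[0]=0x40 [1]=0x47 [2]=0xe8 [3]=0x72 (big-endian) → word 0x4047e872
lvl:8 @ bit 24 → (0x4047e872>>24)&0xff = 0x40
opcode:2 @ bit 22 → (0x4047e872>>22)&0x3 = 0x1
addr_hi:12 @ bit 10 → (0x4047e872>>10)&0xfff = 0x1fa
type:2 @ bit 8 → (0x4047e872>>8)&0x3 = 0x0
cnt:8 @ bit 0 → (0x4047e872>>0)&0xff = 0x72  ←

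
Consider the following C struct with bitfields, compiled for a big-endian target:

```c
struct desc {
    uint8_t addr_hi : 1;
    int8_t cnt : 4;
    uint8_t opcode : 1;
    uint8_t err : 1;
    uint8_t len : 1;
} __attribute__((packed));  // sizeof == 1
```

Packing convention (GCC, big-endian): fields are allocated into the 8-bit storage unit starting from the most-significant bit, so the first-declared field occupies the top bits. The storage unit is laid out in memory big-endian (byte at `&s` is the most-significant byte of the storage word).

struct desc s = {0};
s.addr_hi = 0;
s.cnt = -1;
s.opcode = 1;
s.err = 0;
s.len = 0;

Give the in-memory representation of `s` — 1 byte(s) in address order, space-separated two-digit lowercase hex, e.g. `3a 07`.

[7+:1] addr_hi=0 & 0x1 = 0x0; word=0x00
[3+:4] cnt=-1 & 0xf = 0xf; word=0x78
[2+:1] opcode=1 & 0x1 = 0x1; word=0x7c
[1+:1] err=0 & 0x1 = 0x0; word=0x7c
[0+:1] len=0 & 0x1 = 0x0; word=0x7c
word = 0x7c → big-endian bytes:
  [0]=0x7c

7c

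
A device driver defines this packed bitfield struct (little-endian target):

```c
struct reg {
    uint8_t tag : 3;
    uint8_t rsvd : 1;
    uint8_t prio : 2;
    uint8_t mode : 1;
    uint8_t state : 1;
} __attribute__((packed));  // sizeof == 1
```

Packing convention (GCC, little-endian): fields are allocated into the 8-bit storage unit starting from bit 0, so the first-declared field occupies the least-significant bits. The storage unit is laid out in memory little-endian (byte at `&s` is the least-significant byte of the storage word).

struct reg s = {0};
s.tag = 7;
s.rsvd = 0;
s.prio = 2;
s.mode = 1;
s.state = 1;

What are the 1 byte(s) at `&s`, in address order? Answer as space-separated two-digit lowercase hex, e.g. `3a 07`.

[0+:3] tag=7 & 0x7 = 0x7; word=0x07
[3+:1] rsvd=0 & 0x1 = 0x0; word=0x07
[4+:2] prio=2 & 0x3 = 0x2; word=0x27
[6+:1] mode=1 & 0x1 = 0x1; word=0x67
[7+:1] state=1 & 0x1 = 0x1; word=0xe7
word = 0xe7 → little-endian bytes:
  [0]=0xe7

e7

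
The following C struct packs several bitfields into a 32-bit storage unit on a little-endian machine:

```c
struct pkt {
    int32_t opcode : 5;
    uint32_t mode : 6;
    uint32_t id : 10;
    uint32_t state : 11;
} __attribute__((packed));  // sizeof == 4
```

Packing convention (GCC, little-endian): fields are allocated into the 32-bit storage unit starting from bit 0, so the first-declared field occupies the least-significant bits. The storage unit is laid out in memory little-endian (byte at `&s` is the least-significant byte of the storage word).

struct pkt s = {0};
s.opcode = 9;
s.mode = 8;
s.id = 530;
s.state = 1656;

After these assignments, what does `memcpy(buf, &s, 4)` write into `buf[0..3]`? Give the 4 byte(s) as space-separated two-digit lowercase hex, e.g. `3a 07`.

09 91 10 cf

[0+:5] opcode=9 & 0x1f = 0x9; word=0x00000009
[5+:6] mode=8 & 0x3f = 0x8; word=0x00000109
[11+:10] id=530 & 0x3ff = 0x212; word=0x00109109
[21+:11] state=1656 & 0x7ff = 0x678; word=0xcf109109
word = 0xcf109109 → little-endian bytes:
  [0]=0x09  [1]=0x91  [2]=0x10  [3]=0xcf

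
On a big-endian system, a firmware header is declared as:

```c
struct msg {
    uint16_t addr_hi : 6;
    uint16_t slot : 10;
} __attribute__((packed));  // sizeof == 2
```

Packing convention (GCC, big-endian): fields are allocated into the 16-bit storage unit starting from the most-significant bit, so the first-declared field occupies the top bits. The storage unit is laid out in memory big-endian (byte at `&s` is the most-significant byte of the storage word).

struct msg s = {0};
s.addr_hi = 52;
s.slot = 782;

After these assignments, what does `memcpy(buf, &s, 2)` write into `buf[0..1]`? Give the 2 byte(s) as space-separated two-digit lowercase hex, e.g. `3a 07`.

d3 0e

addr_hi:6 = 52 → 0x34 << 10 → word 0xd000
slot:10 = 782 → 0x30e << 0 → word 0xd30e
word = 0xd30e → big-endian bytes:
  [0]=0xd3  [1]=0x0e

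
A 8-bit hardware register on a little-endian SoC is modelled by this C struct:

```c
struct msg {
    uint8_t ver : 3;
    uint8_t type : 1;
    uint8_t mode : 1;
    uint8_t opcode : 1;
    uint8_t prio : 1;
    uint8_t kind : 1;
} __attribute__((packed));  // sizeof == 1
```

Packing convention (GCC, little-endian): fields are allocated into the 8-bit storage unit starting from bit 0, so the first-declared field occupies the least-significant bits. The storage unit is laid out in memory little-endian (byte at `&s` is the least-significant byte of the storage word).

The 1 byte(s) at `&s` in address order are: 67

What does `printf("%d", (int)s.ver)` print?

7

[0]=0x67 (little-endian) → word 0x67
ver:3 @ bit 0 → (0x67>>0)&0x7 = 0x7  ←
type:1 @ bit 3 → (0x67>>3)&0x1 = 0x0
mode:1 @ bit 4 → (0x67>>4)&0x1 = 0x0
opcode:1 @ bit 5 → (0x67>>5)&0x1 = 0x1
prio:1 @ bit 6 → (0x67>>6)&0x1 = 0x1
kind:1 @ bit 7 → (0x67>>7)&0x1 = 0x0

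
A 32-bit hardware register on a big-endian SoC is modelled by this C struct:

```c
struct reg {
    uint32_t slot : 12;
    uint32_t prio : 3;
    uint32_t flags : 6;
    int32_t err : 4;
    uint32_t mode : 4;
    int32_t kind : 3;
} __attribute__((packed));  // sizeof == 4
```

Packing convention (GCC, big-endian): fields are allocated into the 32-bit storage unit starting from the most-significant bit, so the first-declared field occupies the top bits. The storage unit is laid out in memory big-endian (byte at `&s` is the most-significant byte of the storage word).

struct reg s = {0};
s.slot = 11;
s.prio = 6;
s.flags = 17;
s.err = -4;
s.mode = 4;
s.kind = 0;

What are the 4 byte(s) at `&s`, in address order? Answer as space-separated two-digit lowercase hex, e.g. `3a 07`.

slot (12b) val=11 bits=0xb at bit 20: 0x00b00000
prio (3b) val=6 bits=0x6 at bit 17: 0x00bc0000
flags (6b) val=17 bits=0x11 at bit 11: 0x00bc8800
err (4b) val=-4 bits=0xc at bit 7: 0x00bc8e00
mode (4b) val=4 bits=0x4 at bit 3: 0x00bc8e20
kind (3b) val=0 bits=0x0 at bit 0: 0x00bc8e20
word = 0x00bc8e20 → big-endian bytes:
  [0]=0x00  [1]=0xbc  [2]=0x8e  [3]=0x20

00 bc 8e 20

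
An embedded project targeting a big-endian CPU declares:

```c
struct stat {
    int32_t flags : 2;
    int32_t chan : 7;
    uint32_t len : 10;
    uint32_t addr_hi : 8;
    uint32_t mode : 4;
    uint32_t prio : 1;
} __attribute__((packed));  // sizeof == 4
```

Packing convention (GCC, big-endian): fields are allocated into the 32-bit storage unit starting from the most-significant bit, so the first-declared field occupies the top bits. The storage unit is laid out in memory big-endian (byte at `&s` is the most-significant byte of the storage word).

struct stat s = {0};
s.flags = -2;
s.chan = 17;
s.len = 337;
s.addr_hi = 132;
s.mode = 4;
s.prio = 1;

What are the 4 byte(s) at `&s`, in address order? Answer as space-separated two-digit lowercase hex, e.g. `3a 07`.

flags (2b) val=-2 bits=0x2 at bit 30: 0x80000000
chan (7b) val=17 bits=0x11 at bit 23: 0x88800000
len (10b) val=337 bits=0x151 at bit 13: 0x88aa2000
addr_hi (8b) val=132 bits=0x84 at bit 5: 0x88aa3080
mode (4b) val=4 bits=0x4 at bit 1: 0x88aa3088
prio (1b) val=1 bits=0x1 at bit 0: 0x88aa3089
word = 0x88aa3089 → big-endian bytes:
  [0]=0x88  [1]=0xaa  [2]=0x30  [3]=0x89

88 aa 30 89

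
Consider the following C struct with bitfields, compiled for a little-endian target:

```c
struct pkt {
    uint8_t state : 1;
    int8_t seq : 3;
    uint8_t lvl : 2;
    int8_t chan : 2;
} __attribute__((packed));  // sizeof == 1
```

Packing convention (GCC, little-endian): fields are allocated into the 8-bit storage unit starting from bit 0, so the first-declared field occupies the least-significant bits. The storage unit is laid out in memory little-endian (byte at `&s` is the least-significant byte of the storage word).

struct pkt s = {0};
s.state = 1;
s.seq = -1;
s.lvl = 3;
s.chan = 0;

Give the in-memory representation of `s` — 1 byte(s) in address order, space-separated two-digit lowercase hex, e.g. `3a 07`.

3f

state (1b) val=1 bits=0x1 at bit 0: 0x01
seq (3b) val=-1 bits=0x7 at bit 1: 0x0f
lvl (2b) val=3 bits=0x3 at bit 4: 0x3f
chan (2b) val=0 bits=0x0 at bit 6: 0x3f
word = 0x3f → little-endian bytes:
  [0]=0x3f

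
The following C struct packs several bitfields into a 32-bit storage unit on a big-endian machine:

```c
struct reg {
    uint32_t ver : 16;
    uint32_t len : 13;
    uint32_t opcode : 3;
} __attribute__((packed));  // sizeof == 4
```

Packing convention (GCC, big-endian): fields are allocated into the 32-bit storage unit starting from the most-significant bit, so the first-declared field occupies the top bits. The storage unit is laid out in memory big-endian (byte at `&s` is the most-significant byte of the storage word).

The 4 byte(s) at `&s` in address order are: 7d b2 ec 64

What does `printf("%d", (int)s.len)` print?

[0]=0x7d [1]=0xb2 [2]=0xec [3]=0x64 (big-endian) → word 0x7db2ec64
ver:16 @ bit 16 → (0x7db2ec64>>16)&0xffff = 0x7db2
len:13 @ bit 3 → (0x7db2ec64>>3)&0x1fff = 0x1d8c  ←
opcode:3 @ bit 0 → (0x7db2ec64>>0)&0x7 = 0x4

7564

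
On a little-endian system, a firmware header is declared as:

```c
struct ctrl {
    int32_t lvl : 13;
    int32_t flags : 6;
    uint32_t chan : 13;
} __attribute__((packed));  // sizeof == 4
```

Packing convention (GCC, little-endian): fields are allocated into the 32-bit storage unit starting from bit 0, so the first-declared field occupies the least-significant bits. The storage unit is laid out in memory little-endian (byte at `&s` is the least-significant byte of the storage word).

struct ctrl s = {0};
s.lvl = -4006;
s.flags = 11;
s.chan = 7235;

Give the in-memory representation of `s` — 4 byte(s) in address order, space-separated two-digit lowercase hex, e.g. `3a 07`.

lvl (13b) val=-4006 bits=0x105a at bit 0: 0x0000105a
flags (6b) val=11 bits=0xb at bit 13: 0x0001705a
chan (13b) val=7235 bits=0x1c43 at bit 19: 0xe219705a
word = 0xe219705a → little-endian bytes:
  [0]=0x5a  [1]=0x70  [2]=0x19  [3]=0xe2

5a 70 19 e2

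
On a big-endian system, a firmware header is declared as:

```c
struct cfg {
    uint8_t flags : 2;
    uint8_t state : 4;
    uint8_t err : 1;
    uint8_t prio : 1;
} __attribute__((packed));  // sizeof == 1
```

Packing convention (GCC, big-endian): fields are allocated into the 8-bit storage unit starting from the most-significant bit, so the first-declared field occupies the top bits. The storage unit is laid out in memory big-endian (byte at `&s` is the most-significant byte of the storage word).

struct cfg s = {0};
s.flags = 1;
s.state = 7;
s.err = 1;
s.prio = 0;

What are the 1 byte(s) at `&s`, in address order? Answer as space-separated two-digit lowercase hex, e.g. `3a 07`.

5e

flags (2b) val=1 bits=0x1 at bit 6: 0x40
state (4b) val=7 bits=0x7 at bit 2: 0x5c
err (1b) val=1 bits=0x1 at bit 1: 0x5e
prio (1b) val=0 bits=0x0 at bit 0: 0x5e
word = 0x5e → big-endian bytes:
  [0]=0x5e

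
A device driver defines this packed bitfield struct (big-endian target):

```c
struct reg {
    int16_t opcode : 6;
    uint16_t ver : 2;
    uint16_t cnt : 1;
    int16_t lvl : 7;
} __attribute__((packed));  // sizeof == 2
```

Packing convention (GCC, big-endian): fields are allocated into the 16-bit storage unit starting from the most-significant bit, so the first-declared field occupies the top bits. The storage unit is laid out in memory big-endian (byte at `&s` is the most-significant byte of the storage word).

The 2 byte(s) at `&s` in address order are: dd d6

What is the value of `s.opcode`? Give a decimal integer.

[0]=0xdd [1]=0xd6 (big-endian) → word 0xddd6
opcode [10+:6] = (word>>10) & 0x3f = 55  ←
ver [8+:2] = (word>>8) & 0x3 = 1
cnt [7+:1] = (word>>7) & 0x1 = 1
lvl [0+:7] = (word>>0) & 0x7f = 86
opcode signed 6b, MSB=1: 55 - 64 = -9

-9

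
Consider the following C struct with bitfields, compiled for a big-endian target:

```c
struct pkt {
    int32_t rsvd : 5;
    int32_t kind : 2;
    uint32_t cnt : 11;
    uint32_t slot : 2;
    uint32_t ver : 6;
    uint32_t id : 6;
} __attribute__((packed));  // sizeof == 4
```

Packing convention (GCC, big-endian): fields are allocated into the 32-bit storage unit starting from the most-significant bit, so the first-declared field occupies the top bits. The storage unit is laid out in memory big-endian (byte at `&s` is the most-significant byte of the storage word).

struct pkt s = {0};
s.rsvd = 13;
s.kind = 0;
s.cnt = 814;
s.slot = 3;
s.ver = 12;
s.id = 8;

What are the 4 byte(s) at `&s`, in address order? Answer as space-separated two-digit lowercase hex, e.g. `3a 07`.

rsvd:5 = 13 → 0xd << 27 → word 0x68000000
kind:2 = 0 → 0x0 << 25 → word 0x68000000
cnt:11 = 814 → 0x32e << 14 → word 0x68cb8000
slot:2 = 3 → 0x3 << 12 → word 0x68cbb000
ver:6 = 12 → 0xc << 6 → word 0x68cbb300
id:6 = 8 → 0x8 << 0 → word 0x68cbb308
word = 0x68cbb308 → big-endian bytes:
  [0]=0x68  [1]=0xcb  [2]=0xb3  [3]=0x08

68 cb b3 08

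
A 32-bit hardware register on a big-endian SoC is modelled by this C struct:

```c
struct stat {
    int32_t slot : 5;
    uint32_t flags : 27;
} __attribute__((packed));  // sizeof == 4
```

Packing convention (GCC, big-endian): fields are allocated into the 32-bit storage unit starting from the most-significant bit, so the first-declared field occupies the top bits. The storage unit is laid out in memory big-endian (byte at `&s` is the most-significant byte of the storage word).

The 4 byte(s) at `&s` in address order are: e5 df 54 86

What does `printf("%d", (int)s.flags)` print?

98522246

[0]=0xe5 [1]=0xdf [2]=0x54 [3]=0x86 (big-endian) → word 0xe5df5486
slot:5 @ bit 27 → (0xe5df5486>>27)&0x1f = 0x1c
flags:27 @ bit 0 → (0xe5df5486>>0)&0x7ffffff = 0x5df5486  ←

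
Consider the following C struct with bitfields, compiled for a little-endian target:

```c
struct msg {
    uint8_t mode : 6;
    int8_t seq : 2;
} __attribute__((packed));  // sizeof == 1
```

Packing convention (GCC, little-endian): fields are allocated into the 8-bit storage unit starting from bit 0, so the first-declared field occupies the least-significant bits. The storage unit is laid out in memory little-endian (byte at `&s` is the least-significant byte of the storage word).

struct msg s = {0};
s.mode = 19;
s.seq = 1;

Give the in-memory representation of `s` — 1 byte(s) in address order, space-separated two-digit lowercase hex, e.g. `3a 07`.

53

mode (6b) val=19 bits=0x13 at bit 0: 0x13
seq (2b) val=1 bits=0x1 at bit 6: 0x53
word = 0x53 → little-endian bytes:
  [0]=0x53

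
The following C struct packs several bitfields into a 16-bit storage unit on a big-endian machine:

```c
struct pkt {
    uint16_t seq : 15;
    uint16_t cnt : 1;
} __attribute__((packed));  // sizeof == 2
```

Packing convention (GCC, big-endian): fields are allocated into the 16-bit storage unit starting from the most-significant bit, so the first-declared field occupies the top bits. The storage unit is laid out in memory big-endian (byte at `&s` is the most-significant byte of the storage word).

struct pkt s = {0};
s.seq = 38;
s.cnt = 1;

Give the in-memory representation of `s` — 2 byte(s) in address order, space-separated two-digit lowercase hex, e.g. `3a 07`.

00 4d

[1+:15] seq=38 & 0x7fff = 0x26; word=0x004c
[0+:1] cnt=1 & 0x1 = 0x1; word=0x004d
word = 0x004d → big-endian bytes:
  [0]=0x00  [1]=0x4d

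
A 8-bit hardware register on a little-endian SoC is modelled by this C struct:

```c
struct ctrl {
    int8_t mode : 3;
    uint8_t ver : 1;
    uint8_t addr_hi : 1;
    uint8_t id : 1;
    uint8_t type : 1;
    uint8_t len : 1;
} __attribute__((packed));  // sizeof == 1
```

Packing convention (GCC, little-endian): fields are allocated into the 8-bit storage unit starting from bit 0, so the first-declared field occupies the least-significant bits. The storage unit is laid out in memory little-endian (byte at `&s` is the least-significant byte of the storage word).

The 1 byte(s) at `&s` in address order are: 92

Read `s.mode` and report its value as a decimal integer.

[0]=0x92 (little-endian) → word 0x92
mode:3 @ bit 0 → (0x92>>0)&0x7 = 0x2  ←
ver:1 @ bit 3 → (0x92>>3)&0x1 = 0x0
addr_hi:1 @ bit 4 → (0x92>>4)&0x1 = 0x1
id:1 @ bit 5 → (0x92>>5)&0x1 = 0x0
type:1 @ bit 6 → (0x92>>6)&0x1 = 0x0
len:1 @ bit 7 → (0x92>>7)&0x1 = 0x1
mode signed 3b, MSB=0: value = 2

2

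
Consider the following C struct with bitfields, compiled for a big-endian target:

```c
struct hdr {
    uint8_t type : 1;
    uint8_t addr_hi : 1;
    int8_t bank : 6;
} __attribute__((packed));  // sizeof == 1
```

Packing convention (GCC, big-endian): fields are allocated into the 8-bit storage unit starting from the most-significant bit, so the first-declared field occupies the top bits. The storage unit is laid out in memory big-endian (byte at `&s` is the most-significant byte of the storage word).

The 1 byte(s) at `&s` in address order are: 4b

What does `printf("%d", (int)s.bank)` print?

[0]=0x4b (big-endian) → word 0x4b
type:1 @ bit 7 → (0x4b>>7)&0x1 = 0x0
addr_hi:1 @ bit 6 → (0x4b>>6)&0x1 = 0x1
bank:6 @ bit 0 → (0x4b>>0)&0x3f = 0xb  ←
bank signed 6b, MSB=0: value = 11

11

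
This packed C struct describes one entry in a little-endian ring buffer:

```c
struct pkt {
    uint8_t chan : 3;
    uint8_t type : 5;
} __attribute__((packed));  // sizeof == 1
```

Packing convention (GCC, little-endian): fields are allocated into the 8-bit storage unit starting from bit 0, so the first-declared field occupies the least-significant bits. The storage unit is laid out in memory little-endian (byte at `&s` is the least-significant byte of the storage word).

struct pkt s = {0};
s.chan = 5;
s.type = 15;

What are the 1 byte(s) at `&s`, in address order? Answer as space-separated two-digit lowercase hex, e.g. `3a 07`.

7d

[0+:3] chan=5 & 0x7 = 0x5; word=0x05
[3+:5] type=15 & 0x1f = 0xf; word=0x7d
word = 0x7d → little-endian bytes:
  [0]=0x7d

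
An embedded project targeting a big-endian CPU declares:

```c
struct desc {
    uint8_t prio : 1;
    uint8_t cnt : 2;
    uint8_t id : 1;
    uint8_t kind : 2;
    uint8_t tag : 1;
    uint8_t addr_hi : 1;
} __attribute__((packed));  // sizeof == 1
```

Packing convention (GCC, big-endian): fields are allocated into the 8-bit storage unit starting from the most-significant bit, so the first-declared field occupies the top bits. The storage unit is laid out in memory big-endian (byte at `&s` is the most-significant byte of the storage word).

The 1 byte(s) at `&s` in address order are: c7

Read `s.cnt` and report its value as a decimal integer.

2

[0]=0xc7 (big-endian) → word 0xc7
prio [7+:1] = (word>>7) & 0x1 = 1
cnt [5+:2] = (word>>5) & 0x3 = 2  ←
id [4+:1] = (word>>4) & 0x1 = 0
kind [2+:2] = (word>>2) & 0x3 = 1
tag [1+:1] = (word>>1) & 0x1 = 1
addr_hi [0+:1] = (word>>0) & 0x1 = 1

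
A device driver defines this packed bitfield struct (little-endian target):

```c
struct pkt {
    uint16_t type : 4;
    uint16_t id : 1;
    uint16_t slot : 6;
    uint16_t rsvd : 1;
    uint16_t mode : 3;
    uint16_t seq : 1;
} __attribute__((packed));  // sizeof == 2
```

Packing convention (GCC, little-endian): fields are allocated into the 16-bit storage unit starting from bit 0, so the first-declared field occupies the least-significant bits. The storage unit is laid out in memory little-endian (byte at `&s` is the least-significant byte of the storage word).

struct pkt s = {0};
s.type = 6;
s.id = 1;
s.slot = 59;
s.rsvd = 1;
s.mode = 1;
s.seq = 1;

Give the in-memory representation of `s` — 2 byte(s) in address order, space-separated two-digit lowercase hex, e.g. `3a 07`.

76 9f

type:4 = 6 → 0x6 << 0 → word 0x0006
id:1 = 1 → 0x1 << 4 → word 0x0016
slot:6 = 59 → 0x3b << 5 → word 0x0776
rsvd:1 = 1 → 0x1 << 11 → word 0x0f76
mode:3 = 1 → 0x1 << 12 → word 0x1f76
seq:1 = 1 → 0x1 << 15 → word 0x9f76
word = 0x9f76 → little-endian bytes:
  [0]=0x76  [1]=0x9f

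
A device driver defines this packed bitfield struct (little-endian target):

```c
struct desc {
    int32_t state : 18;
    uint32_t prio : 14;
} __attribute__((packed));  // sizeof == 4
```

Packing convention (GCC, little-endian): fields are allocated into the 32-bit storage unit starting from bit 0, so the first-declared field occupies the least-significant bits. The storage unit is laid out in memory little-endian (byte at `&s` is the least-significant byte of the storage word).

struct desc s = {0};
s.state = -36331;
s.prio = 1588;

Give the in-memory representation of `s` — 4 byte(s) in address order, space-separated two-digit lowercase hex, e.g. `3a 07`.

state:18 = -36331 → 0x37215 << 0 → word 0x00037215
prio:14 = 1588 → 0x634 << 18 → word 0x18d37215
word = 0x18d37215 → little-endian bytes:
  [0]=0x15  [1]=0x72  [2]=0xd3  [3]=0x18

15 72 d3 18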